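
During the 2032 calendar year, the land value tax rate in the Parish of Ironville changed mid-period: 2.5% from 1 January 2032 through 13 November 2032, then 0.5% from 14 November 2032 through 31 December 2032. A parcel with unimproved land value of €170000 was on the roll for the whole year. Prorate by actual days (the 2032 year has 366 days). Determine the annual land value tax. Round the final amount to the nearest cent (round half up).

€3804.10

1 January – 13 November 2032: 318 days at 2.5% → €170000 × 2.5% × 318/366 = €3692.6230
14 November – 31 December 2032: 48 days at 0.5% → €170000 × 0.5% × 48/366 = €111.4754
Total = €3804.0984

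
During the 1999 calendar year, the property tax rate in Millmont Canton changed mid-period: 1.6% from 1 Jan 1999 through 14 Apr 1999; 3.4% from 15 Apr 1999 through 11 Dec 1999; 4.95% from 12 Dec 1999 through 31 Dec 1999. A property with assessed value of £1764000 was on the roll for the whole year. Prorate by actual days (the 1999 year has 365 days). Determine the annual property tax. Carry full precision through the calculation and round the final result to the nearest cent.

£52427.05

1 Jan – 14 Apr 1999: 104 days at 1.6% → £1764000 × 1.6% × 104/365 = £8041.9068
15 Apr – 11 Dec 1999: 241 days at 3.4% → £1764000 × 3.4% × 241/365 = £39600.5918
12 Dec – 31 Dec 1999: 20 days at 4.95% → £1764000 × 4.95% × 20/365 = £4784.5479
Total = £52427.0466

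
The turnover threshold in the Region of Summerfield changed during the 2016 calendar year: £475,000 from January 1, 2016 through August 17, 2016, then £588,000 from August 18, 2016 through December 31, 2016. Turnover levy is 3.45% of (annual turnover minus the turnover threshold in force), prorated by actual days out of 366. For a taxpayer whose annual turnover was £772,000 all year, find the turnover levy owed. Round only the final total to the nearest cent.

January 1 – August 17, 2016: 230 days, exemption £475,000 → (£772,000 − £475,000) × 3.45% × 230/366 = £6,439.0574
August 18 – December 31, 2016: 136 days, exemption £588,000 → (£772,000 − £588,000) × 3.45% × 136/366 = £2,358.8197
Total = £8,797.8770

£8,797.88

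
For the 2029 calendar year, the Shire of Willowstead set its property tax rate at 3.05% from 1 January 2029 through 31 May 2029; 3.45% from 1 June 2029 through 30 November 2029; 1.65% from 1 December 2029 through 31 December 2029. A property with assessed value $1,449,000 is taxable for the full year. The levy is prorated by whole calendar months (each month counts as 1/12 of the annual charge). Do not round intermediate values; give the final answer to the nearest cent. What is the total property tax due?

1 January – 31 May 2029: 5 months at 3.05% → $1,449,000 × 3.05% × 5/12 = $18,414.3750
1 June – 30 November 2029: 6 months at 3.45% → $1,449,000 × 3.45% × 6/12 = $24,995.2500
1 December – 31 December 2029: 1 month at 1.65% → $1,449,000 × 1.65% × 1/12 = $1,992.3750
Total = $45,402.0000

$45,402.00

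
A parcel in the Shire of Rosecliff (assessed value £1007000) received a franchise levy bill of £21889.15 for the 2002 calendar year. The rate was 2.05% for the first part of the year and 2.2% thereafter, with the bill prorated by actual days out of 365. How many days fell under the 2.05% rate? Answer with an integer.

64 days

Let d = days at the first rate; then 365 − d days at the second rate.
£1007000 × [2.05%·d + 2.2%·(365−d)] / 365 = £21889.15
Solving gives d = 64, so the new rate took effect on 6 March 2002.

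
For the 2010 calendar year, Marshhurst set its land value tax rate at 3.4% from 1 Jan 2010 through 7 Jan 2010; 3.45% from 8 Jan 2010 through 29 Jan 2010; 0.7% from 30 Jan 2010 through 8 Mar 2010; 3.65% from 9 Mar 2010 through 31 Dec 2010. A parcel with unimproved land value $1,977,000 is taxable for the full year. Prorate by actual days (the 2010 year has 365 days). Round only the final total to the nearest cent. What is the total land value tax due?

$65,755.56

1 Jan – 7 Jan 2010: 7 days at 3.4% → $1,977,000 × 3.4% × 7/365 = $1,289.1123
8 Jan – 29 Jan 2010: 22 days at 3.45% → $1,977,000 × 3.45% × 22/365 = $4,111.0767
30 Jan – 8 Mar 2010: 38 days at 0.7% → $1,977,000 × 0.7% × 38/365 = $1,440.7726
9 Mar – 31 Dec 2010: 298 days at 3.65% → $1,977,000 × 3.65% × 298/365 = $58,914.6000
Total = $65,755.5616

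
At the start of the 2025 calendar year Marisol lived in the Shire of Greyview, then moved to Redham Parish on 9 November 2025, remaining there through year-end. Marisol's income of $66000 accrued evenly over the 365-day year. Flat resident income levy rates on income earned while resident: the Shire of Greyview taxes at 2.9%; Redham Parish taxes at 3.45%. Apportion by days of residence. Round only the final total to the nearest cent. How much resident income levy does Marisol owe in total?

$1966.71

The Shire of Greyview, 1 January – 8 November 2025: 312 days → $66000 × 2.9% × 312/365 = $1636.0767
Redham Parish, 9 November – 31 December 2025: 53 days → $66000 × 3.45% × 53/365 = $330.6329
Total = $1966.7096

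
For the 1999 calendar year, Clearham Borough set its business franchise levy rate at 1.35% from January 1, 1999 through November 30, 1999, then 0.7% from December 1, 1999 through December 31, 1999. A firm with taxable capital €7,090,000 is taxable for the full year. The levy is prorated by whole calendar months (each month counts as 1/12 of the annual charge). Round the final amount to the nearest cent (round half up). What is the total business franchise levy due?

January 1 – November 30, 1999: 11 months at 1.35% → €7,090,000 × 1.35% × 11/12 = €87,738.7500
December 1 – December 31, 1999: 1 month at 0.7% → €7,090,000 × 0.7% × 1/12 = €4,135.8333
Total = €91,874.5833

€91,874.58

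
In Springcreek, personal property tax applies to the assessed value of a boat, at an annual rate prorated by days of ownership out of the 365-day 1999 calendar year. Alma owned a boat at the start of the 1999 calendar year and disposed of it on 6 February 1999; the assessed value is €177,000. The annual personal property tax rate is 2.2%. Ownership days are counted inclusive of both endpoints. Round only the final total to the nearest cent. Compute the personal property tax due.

€394.73

Days held (1 January – 6 February 1999): 37 out of 365
Tax = €177,000 × 2.2% × 37/365 = €394.7342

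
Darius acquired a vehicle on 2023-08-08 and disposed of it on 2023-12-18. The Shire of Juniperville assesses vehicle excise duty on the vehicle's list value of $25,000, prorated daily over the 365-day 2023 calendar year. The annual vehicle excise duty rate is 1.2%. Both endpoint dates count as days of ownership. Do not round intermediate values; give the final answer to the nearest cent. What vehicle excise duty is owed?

Days held (2023-08-08 to 2023-12-18): 133 out of 365
Tax = $25,000 × 1.2% × 133/365 = $109.3151

$109.32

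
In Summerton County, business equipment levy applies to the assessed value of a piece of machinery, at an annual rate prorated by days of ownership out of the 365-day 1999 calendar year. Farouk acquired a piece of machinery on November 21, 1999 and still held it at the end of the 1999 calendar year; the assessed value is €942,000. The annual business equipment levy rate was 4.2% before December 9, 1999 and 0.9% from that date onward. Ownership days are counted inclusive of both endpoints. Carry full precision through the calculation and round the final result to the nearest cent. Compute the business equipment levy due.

November 21 – December 8, 1999: 18 days at 4.2% → €942,000 × 4.2% × 18/365 = €1,951.1014
December 9 – December 31, 1999: 23 days at 0.9% → €942,000 × 0.9% × 23/365 = €534.2301
Total = €2,485.3315

€2,485.33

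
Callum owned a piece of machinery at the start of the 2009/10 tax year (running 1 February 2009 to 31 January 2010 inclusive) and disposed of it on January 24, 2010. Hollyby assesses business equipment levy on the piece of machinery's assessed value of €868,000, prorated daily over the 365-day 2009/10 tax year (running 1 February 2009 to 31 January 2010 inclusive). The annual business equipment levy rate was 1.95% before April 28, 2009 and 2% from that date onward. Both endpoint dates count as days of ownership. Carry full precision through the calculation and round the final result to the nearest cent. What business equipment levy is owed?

€16,924.81

February 1 – April 27, 2009: 86 days at 1.95% → €868,000 × 1.95% × 86/365 = €3,988.0438
April 28, 2009 – January 24, 2010: 272 days at 2% → €868,000 × 2% × 272/365 = €12,936.7671
Total = €16,924.8110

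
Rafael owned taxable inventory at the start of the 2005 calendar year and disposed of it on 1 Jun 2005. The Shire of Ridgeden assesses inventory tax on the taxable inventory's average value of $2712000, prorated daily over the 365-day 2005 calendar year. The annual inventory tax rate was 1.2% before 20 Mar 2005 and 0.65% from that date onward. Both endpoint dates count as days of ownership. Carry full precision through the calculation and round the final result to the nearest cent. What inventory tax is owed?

$10528.50

1 Jan – 19 Mar 2005: 78 days at 1.2% → $2712000 × 1.2% × 78/365 = $6954.6082
20 Mar – 1 Jun 2005: 74 days at 0.65% → $2712000 × 0.65% × 74/365 = $3573.8959
Total = $10528.5041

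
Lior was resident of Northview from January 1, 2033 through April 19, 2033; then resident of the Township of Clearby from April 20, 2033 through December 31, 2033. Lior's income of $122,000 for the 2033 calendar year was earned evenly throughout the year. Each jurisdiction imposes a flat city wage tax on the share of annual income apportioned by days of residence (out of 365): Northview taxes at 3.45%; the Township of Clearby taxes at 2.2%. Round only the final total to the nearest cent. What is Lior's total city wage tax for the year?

$3,139.41

Northview, January 1 – April 19, 2033: 109 days → $122,000 × 3.45% × 109/365 = $1,256.9342
The Township of Clearby, April 20 – December 31, 2033: 256 days → $122,000 × 2.2% × 256/365 = $1,882.4767
Total = $3,139.4110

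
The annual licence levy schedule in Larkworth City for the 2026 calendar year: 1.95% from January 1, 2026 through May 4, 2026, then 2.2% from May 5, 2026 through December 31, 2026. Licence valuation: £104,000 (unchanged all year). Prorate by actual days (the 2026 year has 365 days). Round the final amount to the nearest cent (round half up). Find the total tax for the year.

January 1 – May 4, 2026: 124 days at 1.95% → £104,000 × 1.95% × 124/365 = £688.9644
May 5 – December 31, 2026: 241 days at 2.2% → £104,000 × 2.2% × 241/365 = £1,510.7068
Total = £2,199.6712

£2,199.67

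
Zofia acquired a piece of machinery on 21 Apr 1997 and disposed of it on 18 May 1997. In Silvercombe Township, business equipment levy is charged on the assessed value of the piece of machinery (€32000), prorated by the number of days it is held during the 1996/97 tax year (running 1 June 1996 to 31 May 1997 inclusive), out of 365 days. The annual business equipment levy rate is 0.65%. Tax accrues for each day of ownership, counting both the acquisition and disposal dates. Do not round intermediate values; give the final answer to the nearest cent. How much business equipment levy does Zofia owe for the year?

€15.96

Days held (21 Apr – 18 May 1997): 28 out of 365
Tax = €32000 × 0.65% × 28/365 = €15.9562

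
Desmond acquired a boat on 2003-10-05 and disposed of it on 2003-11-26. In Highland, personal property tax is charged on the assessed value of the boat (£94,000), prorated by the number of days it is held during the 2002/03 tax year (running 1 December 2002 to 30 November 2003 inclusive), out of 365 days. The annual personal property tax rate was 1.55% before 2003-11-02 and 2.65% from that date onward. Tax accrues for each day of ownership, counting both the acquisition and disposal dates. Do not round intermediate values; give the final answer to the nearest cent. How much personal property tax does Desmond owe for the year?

2003-10-05 to 2003-11-01: 28 days at 1.55% → £94,000 × 1.55% × 28/365 = £111.7699
2003-11-02 to 2003-11-26: 25 days at 2.65% → £94,000 × 2.65% × 25/365 = £170.6164
Total = £282.3863

£282.39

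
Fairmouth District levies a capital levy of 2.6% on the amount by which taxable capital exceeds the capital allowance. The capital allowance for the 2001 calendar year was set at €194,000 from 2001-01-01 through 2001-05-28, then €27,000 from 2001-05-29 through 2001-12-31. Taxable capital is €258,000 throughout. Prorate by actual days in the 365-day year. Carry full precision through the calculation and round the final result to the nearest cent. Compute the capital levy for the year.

€4,245.41

2001-01-01 to 2001-05-28: 148 days, exemption €194,000 → (€258,000 − €194,000) × 2.6% × 148/365 = €674.7178
2001-05-29 to 2001-12-31: 217 days, exemption €27,000 → (€258,000 − €27,000) × 2.6% × 217/365 = €3,570.6904
Total = €4,245.4082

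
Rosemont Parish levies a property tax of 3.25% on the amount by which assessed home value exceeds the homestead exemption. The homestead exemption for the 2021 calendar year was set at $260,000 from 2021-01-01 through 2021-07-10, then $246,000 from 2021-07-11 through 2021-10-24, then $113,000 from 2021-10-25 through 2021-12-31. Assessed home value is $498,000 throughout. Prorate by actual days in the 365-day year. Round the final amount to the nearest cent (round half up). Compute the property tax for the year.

$8,757.19

2021-01-01 to 2021-07-10: 191 days, exemption $260,000 → ($498,000 − $260,000) × 3.25% × 191/365 = $4,047.6301
2021-07-11 to 2021-10-24: 106 days, exemption $246,000 → ($498,000 − $246,000) × 3.25% × 106/365 = $2,378.4658
2021-10-25 to 2021-12-31: 68 days, exemption $113,000 → ($498,000 − $113,000) × 3.25% × 68/365 = $2,331.0959
Total = $8,757.1918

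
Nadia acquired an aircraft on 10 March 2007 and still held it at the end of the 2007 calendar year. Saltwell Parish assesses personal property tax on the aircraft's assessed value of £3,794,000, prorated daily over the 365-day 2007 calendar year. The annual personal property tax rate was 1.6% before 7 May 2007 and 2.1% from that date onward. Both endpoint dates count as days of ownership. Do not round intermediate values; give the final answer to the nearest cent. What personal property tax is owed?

£61,816.21

10 March – 6 May 2007: 58 days at 1.6% → £3,794,000 × 1.6% × 58/365 = £9,646.1151
7 May – 31 December 2007: 239 days at 2.1% → £3,794,000 × 2.1% × 239/365 = £52,170.0986
Total = £61,816.2137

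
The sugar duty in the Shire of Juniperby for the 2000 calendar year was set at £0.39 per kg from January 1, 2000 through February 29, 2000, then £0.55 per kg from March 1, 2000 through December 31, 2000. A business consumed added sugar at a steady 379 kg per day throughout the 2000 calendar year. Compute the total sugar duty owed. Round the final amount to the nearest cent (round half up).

January 1 – February 29, 2000: 60 days × 379 kg/day = 22,740 kg at £0.39/kg → £8,868.60
March 1 – December 31, 2000: 306 days × 379 kg/day = 115,974 kg at £0.55/kg → £63,785.70

£72,654.30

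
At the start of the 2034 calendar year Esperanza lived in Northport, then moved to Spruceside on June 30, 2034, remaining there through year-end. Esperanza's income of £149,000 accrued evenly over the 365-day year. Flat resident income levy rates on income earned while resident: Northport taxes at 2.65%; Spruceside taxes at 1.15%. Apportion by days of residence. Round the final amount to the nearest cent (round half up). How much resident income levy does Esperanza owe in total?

£2,815.69

Northport, January 1 – June 29, 2034: 180 days → £149,000 × 2.65% × 180/365 = £1,947.2055
Spruceside, June 30 – December 31, 2034: 185 days → £149,000 × 1.15% × 185/365 = £868.4863
Total = £2,815.6918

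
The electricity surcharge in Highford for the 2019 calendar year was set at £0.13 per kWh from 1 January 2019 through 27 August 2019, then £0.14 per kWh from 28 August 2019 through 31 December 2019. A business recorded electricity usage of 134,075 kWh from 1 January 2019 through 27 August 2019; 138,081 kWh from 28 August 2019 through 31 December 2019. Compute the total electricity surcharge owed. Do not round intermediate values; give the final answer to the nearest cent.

1 January – 27 August 2019: 134,075 kWh at £0.13/kWh → £17,429.75
28 August – 31 December 2019: 138,081 kWh at £0.14/kWh → £19,331.34

£36,761.09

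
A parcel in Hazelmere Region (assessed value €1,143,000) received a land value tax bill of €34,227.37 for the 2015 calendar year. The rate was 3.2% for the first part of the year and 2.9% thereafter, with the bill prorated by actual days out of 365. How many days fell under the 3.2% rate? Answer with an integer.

115 days

Let d = days at the first rate; then 365 − d days at the second rate.
€1,143,000 × [3.2%·d + 2.9%·(365−d)] / 365 = €34,227.37
Solving gives d = 115, so the new rate took effect on 26 Apr 2015.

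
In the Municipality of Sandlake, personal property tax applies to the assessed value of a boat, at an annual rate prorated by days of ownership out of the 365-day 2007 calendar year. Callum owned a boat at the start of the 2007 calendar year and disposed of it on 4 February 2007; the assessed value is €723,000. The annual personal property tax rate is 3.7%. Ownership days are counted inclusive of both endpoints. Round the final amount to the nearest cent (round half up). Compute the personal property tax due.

Days held (1 January – 4 February 2007): 35 out of 365
Tax = €723,000 × 3.7% × 35/365 = €2,565.1644

€2,565.16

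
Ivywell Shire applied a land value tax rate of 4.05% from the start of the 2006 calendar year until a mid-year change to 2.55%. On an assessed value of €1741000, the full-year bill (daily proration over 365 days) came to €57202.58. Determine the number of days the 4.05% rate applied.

179 days

Let d = days at the first rate; then 365 − d days at the second rate.
€1741000 × [4.05%·d + 2.55%·(365−d)] / 365 = €57202.58
Solving gives d = 179, so the new rate took effect on 29 Jun 2006.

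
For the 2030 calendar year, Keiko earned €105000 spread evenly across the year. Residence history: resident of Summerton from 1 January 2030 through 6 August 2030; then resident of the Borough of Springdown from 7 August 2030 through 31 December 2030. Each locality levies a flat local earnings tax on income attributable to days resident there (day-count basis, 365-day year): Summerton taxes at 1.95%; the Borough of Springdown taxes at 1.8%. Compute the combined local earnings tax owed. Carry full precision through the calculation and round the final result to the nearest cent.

€1984.07

Summerton, 1 January – 6 August 2030: 218 days → €105000 × 1.95% × 218/365 = €1222.8904
The Borough of Springdown, 7 August – 31 December 2030: 147 days → €105000 × 1.8% × 147/365 = €761.1781
Total = €1984.0685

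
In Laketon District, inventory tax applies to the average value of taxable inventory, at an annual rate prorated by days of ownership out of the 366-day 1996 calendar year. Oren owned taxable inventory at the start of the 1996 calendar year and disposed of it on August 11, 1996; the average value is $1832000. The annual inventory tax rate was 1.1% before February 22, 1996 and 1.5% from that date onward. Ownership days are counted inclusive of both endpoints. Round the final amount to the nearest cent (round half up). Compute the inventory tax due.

January 1 – February 21, 1996: 52 days at 1.1% → $1832000 × 1.1% × 52/366 = $2863.1257
February 22 – August 11, 1996: 172 days at 1.5% → $1832000 × 1.5% × 172/366 = $12914.0984
Total = $15777.2240

$15777.22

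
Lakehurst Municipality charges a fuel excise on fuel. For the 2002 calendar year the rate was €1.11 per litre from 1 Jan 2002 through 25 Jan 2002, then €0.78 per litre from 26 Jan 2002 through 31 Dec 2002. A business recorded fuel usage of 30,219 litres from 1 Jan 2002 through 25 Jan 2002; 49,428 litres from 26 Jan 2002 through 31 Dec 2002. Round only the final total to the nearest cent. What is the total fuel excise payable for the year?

1 Jan – 25 Jan 2002: 30,219 litres at €1.11/litre → €33543.09
26 Jan – 31 Dec 2002: 49,428 litres at €0.78/litre → €38553.84

€72096.93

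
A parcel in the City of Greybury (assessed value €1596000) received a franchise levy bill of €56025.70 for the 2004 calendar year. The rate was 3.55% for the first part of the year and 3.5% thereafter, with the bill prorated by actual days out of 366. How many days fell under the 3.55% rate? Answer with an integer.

Let d = days at the first rate; then 366 − d days at the second rate.
€1596000 × [3.55%·d + 3.5%·(366−d)] / 366 = €56025.70
Solving gives d = 76, so the new rate took effect on March 17, 2004.

76 days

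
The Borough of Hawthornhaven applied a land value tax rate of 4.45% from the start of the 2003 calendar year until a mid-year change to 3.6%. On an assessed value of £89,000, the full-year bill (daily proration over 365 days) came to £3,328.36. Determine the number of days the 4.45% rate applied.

60 days

Let d = days at the first rate; then 365 − d days at the second rate.
£89,000 × [4.45%·d + 3.6%·(365−d)] / 365 = £3,328.36
Solving gives d = 60, so the new rate took effect on March 2, 2003.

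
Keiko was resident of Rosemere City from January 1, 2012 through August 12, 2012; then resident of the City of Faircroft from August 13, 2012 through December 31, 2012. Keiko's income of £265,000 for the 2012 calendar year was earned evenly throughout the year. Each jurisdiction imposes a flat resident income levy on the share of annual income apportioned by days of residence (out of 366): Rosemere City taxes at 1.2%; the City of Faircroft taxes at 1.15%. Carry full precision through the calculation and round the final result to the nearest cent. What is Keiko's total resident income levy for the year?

£3,128.95

Rosemere City, January 1 – August 12, 2012: 225 days → £265,000 × 1.2% × 225/366 = £1,954.9180
The City of Faircroft, August 13 – December 31, 2012: 141 days → £265,000 × 1.15% × 141/366 = £1,174.0369
Total = £3,128.9549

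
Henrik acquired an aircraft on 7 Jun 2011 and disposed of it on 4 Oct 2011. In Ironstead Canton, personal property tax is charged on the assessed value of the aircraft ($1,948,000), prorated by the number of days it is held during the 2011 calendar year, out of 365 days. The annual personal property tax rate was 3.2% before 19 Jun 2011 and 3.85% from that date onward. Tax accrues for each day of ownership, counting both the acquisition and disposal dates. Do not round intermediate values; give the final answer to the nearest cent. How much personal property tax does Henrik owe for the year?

$24,240.59

7 Jun – 18 Jun 2011: 12 days at 3.2% → $1,948,000 × 3.2% × 12/365 = $2,049.4027
19 Jun – 4 Oct 2011: 108 days at 3.85% → $1,948,000 × 3.85% × 108/365 = $22,191.1890
Total = $24,240.5918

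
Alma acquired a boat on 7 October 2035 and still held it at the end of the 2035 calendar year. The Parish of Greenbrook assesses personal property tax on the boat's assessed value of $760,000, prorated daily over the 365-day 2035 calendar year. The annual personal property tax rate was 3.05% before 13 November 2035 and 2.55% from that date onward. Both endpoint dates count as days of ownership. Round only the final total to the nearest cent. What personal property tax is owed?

7 October – 12 November 2035: 37 days at 3.05% → $760,000 × 3.05% × 37/365 = $2,349.7534
13 November – 31 December 2035: 49 days at 2.55% → $760,000 × 2.55% × 49/365 = $2,601.6986
Total = $4,951.4521

$4,951.45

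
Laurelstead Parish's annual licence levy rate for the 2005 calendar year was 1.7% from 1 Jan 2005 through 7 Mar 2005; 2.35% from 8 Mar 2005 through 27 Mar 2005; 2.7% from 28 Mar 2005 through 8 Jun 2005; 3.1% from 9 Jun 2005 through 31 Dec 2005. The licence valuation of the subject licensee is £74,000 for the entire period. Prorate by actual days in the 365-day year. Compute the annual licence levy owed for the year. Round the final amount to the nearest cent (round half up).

£2,017.06

1 Jan – 7 Mar 2005: 66 days at 1.7% → £74,000 × 1.7% × 66/365 = £227.4740
8 Mar – 27 Mar 2005: 20 days at 2.35% → £74,000 × 2.35% × 20/365 = £95.2877
28 Mar – 8 Jun 2005: 73 days at 2.7% → £74,000 × 2.7% × 73/365 = £399.6000
9 Jun – 31 Dec 2005: 206 days at 3.1% → £74,000 × 3.1% × 206/365 = £1,294.6959
Total = £2,017.0575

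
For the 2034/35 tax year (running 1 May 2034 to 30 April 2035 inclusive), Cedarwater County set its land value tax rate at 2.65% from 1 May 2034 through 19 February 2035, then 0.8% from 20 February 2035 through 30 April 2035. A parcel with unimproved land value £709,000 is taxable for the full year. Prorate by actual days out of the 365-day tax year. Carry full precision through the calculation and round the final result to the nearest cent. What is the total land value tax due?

1 May 2034 – 19 February 2035: 295 days at 2.65% → £709,000 × 2.65% × 295/365 = £15,185.2260
20 February – 30 April 2035: 70 days at 0.8% → £709,000 × 0.8% × 70/365 = £1,087.7808
Total = £16,273.0068

£16,273.01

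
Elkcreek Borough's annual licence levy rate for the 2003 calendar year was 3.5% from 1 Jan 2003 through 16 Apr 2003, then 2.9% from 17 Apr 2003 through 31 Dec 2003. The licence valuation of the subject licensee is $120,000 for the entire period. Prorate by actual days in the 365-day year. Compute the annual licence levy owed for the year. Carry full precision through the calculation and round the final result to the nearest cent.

1 Jan – 16 Apr 2003: 106 days at 3.5% → $120,000 × 3.5% × 106/365 = $1,219.7260
17 Apr – 31 Dec 2003: 259 days at 2.9% → $120,000 × 2.9% × 259/365 = $2,469.3699
Total = $3,689.0959

$3,689.10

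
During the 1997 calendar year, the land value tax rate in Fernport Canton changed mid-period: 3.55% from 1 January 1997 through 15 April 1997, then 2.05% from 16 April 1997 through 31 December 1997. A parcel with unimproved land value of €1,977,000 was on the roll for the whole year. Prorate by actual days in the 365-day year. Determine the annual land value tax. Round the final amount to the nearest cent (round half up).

1 January – 15 April 1997: 105 days at 3.55% → €1,977,000 × 3.55% × 105/365 = €20,189.7740
16 April – 31 December 1997: 260 days at 2.05% → €1,977,000 × 2.05% × 260/365 = €28,869.6164
Total = €49,059.3904

€49,059.39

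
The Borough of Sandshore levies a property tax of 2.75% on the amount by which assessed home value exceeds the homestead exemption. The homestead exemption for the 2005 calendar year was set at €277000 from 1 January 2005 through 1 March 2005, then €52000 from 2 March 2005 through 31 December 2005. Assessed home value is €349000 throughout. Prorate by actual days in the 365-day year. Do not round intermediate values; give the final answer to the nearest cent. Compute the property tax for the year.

1 January – 1 March 2005: 60 days, exemption €277000 → (€349000 − €277000) × 2.75% × 60/365 = €325.4795
2 March – 31 December 2005: 305 days, exemption €52000 → (€349000 − €52000) × 2.75% × 305/365 = €6824.8973
Total = €7150.3767

€7150.38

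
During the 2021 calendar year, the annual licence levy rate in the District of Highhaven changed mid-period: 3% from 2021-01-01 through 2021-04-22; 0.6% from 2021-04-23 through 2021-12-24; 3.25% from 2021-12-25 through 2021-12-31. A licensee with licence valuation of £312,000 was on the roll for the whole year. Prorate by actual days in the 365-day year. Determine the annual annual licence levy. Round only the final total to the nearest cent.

£4,328.25

2021-01-01 to 2021-04-22: 112 days at 3% → £312,000 × 3% × 112/365 = £2,872.1096
2021-04-23 to 2021-12-24: 246 days at 0.6% → £312,000 × 0.6% × 246/365 = £1,261.6767
2021-12-25 to 2021-12-31: 7 days at 3.25% → £312,000 × 3.25% × 7/365 = £194.4658
Total = £4,328.2521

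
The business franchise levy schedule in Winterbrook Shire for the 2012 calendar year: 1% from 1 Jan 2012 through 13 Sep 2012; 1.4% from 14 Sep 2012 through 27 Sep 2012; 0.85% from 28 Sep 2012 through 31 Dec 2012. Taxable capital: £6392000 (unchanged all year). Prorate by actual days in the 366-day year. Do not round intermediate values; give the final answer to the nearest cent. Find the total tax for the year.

1 Jan – 13 Sep 2012: 257 days at 1% → £6392000 × 1% × 257/366 = £44883.7158
14 Sep – 27 Sep 2012: 14 days at 1.4% → £6392000 × 1.4% × 14/366 = £3423.0383
28 Sep – 31 Dec 2012: 95 days at 0.85% → £6392000 × 0.85% × 95/366 = £14102.5683
Total = £62409.3224

£62409.32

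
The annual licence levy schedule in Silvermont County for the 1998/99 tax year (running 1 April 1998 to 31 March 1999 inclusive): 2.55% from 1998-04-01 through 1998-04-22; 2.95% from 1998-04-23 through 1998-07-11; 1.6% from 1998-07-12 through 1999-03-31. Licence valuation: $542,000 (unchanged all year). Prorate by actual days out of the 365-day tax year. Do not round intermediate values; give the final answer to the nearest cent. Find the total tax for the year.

1998-04-01 to 1998-04-22: 22 days at 2.55% → $542,000 × 2.55% × 22/365 = $833.0466
1998-04-23 to 1998-07-11: 80 days at 2.95% → $542,000 × 2.95% × 80/365 = $3,504.4384
1998-07-12 to 1999-03-31: 263 days at 1.6% → $542,000 × 1.6% × 263/365 = $6,248.5918
Total = $10,586.0767

$10,586.08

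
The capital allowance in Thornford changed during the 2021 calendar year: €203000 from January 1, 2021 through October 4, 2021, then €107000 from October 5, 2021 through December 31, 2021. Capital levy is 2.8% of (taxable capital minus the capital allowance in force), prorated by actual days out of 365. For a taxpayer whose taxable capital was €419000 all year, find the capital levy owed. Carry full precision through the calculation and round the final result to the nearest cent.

€6696.07

January 1 – October 4, 2021: 277 days, exemption €203000 → (€419000 − €203000) × 2.8% × 277/365 = €4589.8521
October 5 – December 31, 2021: 88 days, exemption €107000 → (€419000 − €107000) × 2.8% × 88/365 = €2106.2137
Total = €6696.0658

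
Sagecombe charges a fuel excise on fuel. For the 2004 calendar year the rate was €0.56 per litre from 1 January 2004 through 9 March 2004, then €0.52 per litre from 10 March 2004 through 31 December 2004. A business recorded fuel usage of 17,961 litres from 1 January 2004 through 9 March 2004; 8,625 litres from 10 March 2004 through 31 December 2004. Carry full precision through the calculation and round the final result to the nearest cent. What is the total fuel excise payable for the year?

€14543.16

1 January – 9 March 2004: 17,961 litres at €0.56/litre → €10058.16
10 March – 31 December 2004: 8,625 litres at €0.52/litre → €4485.00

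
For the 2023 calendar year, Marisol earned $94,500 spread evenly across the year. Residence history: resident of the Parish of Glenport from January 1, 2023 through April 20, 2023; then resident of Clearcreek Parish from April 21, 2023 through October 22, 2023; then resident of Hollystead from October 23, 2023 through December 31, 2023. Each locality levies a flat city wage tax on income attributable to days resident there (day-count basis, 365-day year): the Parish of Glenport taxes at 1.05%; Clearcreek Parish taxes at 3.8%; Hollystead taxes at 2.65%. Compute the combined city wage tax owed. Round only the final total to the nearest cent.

The Parish of Glenport, January 1 – April 20, 2023: 110 days → $94,500 × 1.05% × 110/365 = $299.0342
Clearcreek Parish, April 21 – October 22, 2023: 185 days → $94,500 × 3.8% × 185/365 = $1,820.0959
Hollystead, October 23 – December 31, 2023: 70 days → $94,500 × 2.65% × 70/365 = $480.2671
Total = $2,599.3973

$2,599.40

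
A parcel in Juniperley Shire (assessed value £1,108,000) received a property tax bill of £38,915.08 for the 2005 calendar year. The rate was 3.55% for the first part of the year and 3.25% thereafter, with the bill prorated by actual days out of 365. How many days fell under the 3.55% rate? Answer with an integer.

319 days

Let d = days at the first rate; then 365 − d days at the second rate.
£1,108,000 × [3.55%·d + 3.25%·(365−d)] / 365 = £38,915.08
Solving gives d = 319, so the new rate took effect on November 16, 2005.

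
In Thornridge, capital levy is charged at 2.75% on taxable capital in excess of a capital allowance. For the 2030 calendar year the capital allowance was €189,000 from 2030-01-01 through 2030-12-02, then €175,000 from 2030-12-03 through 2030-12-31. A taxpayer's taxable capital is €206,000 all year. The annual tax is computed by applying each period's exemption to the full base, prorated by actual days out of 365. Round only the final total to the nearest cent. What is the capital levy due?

€498.09

2030-01-01 to 2030-12-02: 336 days, exemption €189,000 → (€206,000 − €189,000) × 2.75% × 336/365 = €430.3562
2030-12-03 to 2030-12-31: 29 days, exemption €175,000 → (€206,000 − €175,000) × 2.75% × 29/365 = €67.7329
Total = €498.0890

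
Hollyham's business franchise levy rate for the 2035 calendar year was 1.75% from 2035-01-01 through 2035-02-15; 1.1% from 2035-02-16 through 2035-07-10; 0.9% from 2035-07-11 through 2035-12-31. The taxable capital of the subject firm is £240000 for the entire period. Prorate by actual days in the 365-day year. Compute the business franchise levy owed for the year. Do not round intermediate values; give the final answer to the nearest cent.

2035-01-01 to 2035-02-15: 46 days at 1.75% → £240000 × 1.75% × 46/365 = £529.3151
2035-02-16 to 2035-07-10: 145 days at 1.1% → £240000 × 1.1% × 145/365 = £1048.7671
2035-07-11 to 2035-12-31: 174 days at 0.9% → £240000 × 0.9% × 174/365 = £1029.6986
Total = £2607.7808

£2607.78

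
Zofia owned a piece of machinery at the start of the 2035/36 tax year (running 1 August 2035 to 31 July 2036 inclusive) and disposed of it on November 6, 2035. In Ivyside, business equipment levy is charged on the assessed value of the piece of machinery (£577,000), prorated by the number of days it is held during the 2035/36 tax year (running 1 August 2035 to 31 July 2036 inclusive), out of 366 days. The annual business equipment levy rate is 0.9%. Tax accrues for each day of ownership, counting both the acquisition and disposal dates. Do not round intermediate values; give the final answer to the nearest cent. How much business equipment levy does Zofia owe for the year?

Days held (August 1 – November 6, 2035): 98 out of 366
Tax = £577,000 × 0.9% × 98/366 = £1,390.4754

£1,390.48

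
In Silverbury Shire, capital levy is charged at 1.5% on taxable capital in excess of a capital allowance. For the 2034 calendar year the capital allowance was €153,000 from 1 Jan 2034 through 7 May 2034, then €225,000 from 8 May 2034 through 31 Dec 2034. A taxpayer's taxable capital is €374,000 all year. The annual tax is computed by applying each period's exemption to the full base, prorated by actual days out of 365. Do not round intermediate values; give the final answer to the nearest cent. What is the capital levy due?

1 Jan – 7 May 2034: 127 days, exemption €153,000 → (€374,000 − €153,000) × 1.5% × 127/365 = €1,153.4384
8 May – 31 Dec 2034: 238 days, exemption €225,000 → (€374,000 − €225,000) × 1.5% × 238/365 = €1,457.3425
Total = €2,610.7808

€2,610.78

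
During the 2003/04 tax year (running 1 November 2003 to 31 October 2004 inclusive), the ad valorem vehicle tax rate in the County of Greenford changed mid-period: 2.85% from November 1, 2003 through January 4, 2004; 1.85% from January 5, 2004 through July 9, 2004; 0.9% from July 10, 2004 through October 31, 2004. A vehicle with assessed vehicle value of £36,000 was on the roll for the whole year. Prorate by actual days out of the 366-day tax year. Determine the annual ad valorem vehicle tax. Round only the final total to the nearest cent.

£623.41

November 1, 2003 – January 4, 2004: 65 days at 2.85% → £36,000 × 2.85% × 65/366 = £182.2131
January 5 – July 9, 2004: 187 days at 1.85% → £36,000 × 1.85% × 187/366 = £340.2787
July 10 – October 31, 2004: 114 days at 0.9% → £36,000 × 0.9% × 114/366 = £100.9180
Total = £623.4098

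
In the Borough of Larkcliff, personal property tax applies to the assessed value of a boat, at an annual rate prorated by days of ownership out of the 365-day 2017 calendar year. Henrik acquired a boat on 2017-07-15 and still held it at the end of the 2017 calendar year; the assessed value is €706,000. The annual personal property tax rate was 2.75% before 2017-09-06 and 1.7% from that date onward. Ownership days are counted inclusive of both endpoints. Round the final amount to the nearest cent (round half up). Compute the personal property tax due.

2017-07-15 to 2017-09-05: 53 days at 2.75% → €706,000 × 2.75% × 53/365 = €2,819.1644
2017-09-06 to 2017-12-31: 117 days at 1.7% → €706,000 × 1.7% × 117/365 = €3,847.2164
Total = €6,666.3808

€6,666.38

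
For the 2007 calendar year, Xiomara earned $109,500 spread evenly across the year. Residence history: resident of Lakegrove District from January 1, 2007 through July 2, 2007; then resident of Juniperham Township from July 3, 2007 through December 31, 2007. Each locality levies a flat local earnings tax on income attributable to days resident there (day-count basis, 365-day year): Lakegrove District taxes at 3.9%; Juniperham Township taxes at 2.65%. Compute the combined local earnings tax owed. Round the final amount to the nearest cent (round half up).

Lakegrove District, January 1 – July 2, 2007: 183 days → $109,500 × 3.9% × 183/365 = $2,141.1000
Juniperham Township, July 3 – December 31, 2007: 182 days → $109,500 × 2.65% × 182/365 = $1,446.9000
Total = $3,588.0000

$3,588.00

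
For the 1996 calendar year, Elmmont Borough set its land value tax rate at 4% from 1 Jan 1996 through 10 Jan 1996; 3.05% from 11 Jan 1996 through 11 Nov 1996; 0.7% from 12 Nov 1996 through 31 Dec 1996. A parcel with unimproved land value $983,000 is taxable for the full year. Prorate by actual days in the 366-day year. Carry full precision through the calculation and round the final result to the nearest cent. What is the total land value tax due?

1 Jan – 10 Jan 1996: 10 days at 4% → $983,000 × 4% × 10/366 = $1,074.3169
11 Jan – 11 Nov 1996: 306 days at 3.05% → $983,000 × 3.05% × 306/366 = $25,066.5000
12 Nov – 31 Dec 1996: 50 days at 0.7% → $983,000 × 0.7% × 50/366 = $940.0273
Total = $27,080.8443

$27,080.84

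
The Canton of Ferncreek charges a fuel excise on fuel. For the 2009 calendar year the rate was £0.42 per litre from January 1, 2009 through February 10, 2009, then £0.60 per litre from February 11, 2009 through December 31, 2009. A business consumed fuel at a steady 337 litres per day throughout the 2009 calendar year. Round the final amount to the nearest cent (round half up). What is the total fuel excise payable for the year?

January 1 – February 10, 2009: 41 days × 337 litres/day = 13,817 litres at £0.42/litre → £5,803.14
February 11 – December 31, 2009: 324 days × 337 litres/day = 109,188 litres at £0.60/litre → £65,512.80

£71,315.94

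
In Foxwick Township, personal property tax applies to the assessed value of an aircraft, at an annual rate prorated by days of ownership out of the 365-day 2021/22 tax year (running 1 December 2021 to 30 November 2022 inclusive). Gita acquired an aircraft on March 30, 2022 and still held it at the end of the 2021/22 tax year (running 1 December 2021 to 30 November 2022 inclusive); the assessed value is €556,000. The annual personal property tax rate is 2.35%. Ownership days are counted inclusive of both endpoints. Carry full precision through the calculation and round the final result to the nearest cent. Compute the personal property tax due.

Days held (March 30 – November 30, 2022): 246 out of 365
Tax = €556,000 × 2.35% × 246/365 = €8,806.1260

€8,806.13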